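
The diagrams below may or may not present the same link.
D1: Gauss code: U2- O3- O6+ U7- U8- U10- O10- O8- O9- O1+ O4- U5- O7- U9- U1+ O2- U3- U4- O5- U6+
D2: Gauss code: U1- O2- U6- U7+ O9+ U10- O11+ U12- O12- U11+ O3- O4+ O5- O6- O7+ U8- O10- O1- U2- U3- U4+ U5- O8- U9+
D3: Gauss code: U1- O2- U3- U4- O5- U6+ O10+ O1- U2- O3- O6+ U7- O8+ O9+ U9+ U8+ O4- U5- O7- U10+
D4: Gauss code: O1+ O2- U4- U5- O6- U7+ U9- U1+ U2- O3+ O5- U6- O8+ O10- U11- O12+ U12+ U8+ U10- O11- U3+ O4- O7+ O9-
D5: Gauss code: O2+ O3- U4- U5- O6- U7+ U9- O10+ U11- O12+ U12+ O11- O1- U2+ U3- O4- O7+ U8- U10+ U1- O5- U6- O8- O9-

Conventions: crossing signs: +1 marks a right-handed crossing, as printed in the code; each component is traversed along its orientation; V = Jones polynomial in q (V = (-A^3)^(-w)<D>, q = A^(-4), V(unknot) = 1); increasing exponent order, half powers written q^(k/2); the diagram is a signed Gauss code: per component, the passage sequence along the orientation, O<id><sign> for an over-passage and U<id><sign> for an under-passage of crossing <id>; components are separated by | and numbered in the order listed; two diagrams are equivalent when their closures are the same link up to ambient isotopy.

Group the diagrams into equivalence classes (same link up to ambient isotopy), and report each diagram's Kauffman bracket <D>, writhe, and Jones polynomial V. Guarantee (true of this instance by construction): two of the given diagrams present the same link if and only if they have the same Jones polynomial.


classes: {D1, D2, D3, D5} | {D4}
V(D1) = -q^-6 + q^-5 - q^-4 + 2q^-3 - q^-2 + q^-1  [10 crossings, <D> = A^-14 - A^-10 + 2A^-6 - A^-2 + A^2 - A^6, w = -6]
V(D2) = -q^-6 + q^-5 - q^-4 + 2q^-3 - q^-2 + q^-1  (w -4, c 12, <D> = A^-8 - A^-4 + 2 - A^4 + A^8 - A^12)
V(D3) = -q^-6 + q^-5 - q^-4 + 2q^-3 - q^-2 + q^-1  (w -2, c 10, <D> = A^-2 - A^2 + 2A^6 - A^10 + A^14 - A^18)
V(D4) = 1  (w -2, c 12, <D> = A^-6)
D5 (bracket A^-8 - A^-4 + 2 - A^4 + A^8 - A^12; 12 crossings at w = -4): V = -q^-6 + q^-5 - q^-4 + 2q^-3 - q^-2 + q^-1
note: comparing 5 Jones polynomials yields 2 groups


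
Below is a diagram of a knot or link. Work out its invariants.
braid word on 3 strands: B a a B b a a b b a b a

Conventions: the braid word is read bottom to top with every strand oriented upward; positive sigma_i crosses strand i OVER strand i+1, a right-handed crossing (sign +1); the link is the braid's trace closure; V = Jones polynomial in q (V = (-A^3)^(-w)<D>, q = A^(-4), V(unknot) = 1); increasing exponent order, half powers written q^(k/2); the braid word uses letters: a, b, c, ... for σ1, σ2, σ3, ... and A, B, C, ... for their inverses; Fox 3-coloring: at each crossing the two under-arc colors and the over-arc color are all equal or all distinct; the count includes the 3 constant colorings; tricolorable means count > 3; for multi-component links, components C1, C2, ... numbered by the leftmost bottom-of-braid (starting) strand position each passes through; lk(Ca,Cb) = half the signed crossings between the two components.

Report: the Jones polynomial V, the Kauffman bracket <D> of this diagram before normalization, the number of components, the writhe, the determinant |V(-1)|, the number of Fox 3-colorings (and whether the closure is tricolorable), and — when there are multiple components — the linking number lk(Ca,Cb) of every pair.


V = q^3 + 2q^5 - 2q^6 + 2q^7 - 3q^8 + 2q^9 - 2q^10 + q^11
<D> = A^-20 - 2A^-16 + 2A^-12 - 3A^-8 + 2A^-4 - 2 + 2A^4 + A^12 (w = +8)
1 component over 12 crossings, w = +8
9 Fox colorings among 3^12, |V(-1)| = 15: tricolorable
why: V spans 8 powers of q: at least 8 crossings in any diagram


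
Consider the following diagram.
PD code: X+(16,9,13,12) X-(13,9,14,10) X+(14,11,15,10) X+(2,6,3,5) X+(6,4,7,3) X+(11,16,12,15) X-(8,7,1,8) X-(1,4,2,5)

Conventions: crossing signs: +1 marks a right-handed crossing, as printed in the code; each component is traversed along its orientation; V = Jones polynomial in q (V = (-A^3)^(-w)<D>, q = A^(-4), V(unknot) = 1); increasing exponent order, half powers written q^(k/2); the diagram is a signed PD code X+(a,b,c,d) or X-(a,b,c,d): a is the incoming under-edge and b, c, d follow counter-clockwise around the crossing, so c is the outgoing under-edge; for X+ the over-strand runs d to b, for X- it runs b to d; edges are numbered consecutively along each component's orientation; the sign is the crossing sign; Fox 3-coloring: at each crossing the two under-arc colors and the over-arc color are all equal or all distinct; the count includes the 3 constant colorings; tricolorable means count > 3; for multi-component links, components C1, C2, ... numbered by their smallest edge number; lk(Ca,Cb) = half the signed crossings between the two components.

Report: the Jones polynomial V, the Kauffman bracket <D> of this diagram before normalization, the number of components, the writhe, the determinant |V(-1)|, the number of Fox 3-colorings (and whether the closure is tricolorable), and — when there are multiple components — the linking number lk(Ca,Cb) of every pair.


V = 1 + q + q^2 + q^3
<D> = A^-6 + A^-2 + A^2 + A^6 (w = +2)
3 components over 8 crossings, w = +2
lk(C1,C2): 0
lk(C1,C3) = 0
linking number lk(C2,C3) = +1
9 Fox colorings among 3^8, |V(-1)| = 0: tricolorable
why: the 3 component pairs carry total linking +1


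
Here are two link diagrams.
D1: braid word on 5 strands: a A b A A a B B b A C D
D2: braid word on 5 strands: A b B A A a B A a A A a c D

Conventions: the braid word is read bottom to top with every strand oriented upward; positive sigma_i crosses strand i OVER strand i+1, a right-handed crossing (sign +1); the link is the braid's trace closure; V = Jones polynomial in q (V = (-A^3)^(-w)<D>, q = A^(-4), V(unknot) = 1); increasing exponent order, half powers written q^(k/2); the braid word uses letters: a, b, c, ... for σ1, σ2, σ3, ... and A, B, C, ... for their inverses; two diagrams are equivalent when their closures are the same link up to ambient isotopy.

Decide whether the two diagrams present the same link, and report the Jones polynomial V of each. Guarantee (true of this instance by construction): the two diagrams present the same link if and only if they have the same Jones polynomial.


equivalent: no
V(D1) = 1  (w -4, c 12, <D> = A^-12)
D2 (bracket A^-8 + 1 - A^4; 14 crossings at w = -4): V = -q^-4 + q^-3 + q^-1
why: comparing 2 Jones polynomials yields 2 groups


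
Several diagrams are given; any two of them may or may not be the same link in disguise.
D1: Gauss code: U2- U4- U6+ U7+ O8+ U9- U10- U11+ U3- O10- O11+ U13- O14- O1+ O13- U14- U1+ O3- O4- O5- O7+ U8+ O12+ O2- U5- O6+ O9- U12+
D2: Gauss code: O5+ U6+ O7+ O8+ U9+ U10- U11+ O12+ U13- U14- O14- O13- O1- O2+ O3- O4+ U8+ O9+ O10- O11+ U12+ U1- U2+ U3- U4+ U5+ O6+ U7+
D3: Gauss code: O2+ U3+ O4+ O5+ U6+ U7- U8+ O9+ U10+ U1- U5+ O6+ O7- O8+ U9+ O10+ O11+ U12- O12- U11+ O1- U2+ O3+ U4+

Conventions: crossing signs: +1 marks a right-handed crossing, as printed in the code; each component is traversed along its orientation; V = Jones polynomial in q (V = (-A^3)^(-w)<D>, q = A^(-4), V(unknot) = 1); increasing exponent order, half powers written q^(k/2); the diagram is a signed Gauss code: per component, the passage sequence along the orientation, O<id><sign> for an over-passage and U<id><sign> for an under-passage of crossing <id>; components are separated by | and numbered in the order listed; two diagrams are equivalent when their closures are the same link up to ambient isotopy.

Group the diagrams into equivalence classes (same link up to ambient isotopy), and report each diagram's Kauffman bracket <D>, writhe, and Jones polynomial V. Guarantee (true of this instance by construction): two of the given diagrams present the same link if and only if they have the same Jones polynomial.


equivalence classes: {D1} | {D2, D3}
D1 (bracket A^-14 - A^-10 + A^-6 - A^-2 + A^2; 14 crossings at w = -2): V = q^-2 - q^-1 + 1 - q + q^2
V(D2) = q^2 + 2q^4 - 2q^5 + q^6 - 2q^7 + q^8  [14 crossings, <D> = A^-20 - 2A^-16 + A^-12 - 2A^-8 + 2A^-4 + A^4, w = +4]
V(D3) = q^2 + 2q^4 - 2q^5 + q^6 - 2q^7 + q^8  [12 crossings, <D> = A^-14 - 2A^-10 + A^-6 - 2A^-2 + 2A^2 + A^10, w = +6]
key observation: 2 values of V(q) split the 3 diagrams


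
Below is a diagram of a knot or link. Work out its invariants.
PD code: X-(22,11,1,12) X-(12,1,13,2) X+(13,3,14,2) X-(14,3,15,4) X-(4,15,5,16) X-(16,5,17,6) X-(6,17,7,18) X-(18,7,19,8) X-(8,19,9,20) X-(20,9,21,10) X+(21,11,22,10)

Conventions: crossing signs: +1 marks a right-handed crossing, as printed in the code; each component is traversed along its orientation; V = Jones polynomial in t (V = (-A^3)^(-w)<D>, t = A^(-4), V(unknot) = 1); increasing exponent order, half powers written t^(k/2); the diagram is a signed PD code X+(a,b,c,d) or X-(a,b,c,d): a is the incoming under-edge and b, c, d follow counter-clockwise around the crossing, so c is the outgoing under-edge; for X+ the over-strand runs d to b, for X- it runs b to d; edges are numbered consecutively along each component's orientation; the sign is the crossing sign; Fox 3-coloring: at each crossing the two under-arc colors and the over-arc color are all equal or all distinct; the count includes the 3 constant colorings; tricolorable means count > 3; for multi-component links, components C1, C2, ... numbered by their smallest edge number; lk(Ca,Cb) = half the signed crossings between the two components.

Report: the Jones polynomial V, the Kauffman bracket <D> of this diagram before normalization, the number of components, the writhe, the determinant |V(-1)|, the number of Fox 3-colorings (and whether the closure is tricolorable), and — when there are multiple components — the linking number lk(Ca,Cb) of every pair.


V = -t^-10 + t^-9 - t^-8 + t^-7 - t^-6 + t^-5 + t^-3
<D> = -A^-9 - A^-1 + A^3 - A^7 + A^11 - A^15 + A^19 (w = -7)
1 component over 11 crossings, w = -7
3 Fox colorings among 3^11, |V(-1)| = 7: not tricolorable
why: det 7 = |V(-1)|; not divisible by 3, so not tricolorable


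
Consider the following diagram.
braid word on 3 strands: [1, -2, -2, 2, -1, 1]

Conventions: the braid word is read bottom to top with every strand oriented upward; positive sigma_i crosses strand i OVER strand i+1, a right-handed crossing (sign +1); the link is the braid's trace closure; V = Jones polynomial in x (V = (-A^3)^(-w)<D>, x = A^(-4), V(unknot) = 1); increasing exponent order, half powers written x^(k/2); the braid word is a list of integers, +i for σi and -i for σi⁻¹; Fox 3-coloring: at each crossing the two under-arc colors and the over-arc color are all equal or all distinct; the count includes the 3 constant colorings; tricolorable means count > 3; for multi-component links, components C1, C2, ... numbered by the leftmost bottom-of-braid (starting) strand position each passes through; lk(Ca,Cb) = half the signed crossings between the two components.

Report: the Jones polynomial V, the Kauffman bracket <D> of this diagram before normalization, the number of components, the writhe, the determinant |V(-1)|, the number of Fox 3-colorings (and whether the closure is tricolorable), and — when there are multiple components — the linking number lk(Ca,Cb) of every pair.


V = 1
<D> = 1 (w = 0)
1 component over 6 crossings, w = 0
3 Fox colorings among 3^6, |V(-1)| = 1: not tricolorable
why: inverse pairs cancel, leaving σ1 σ2⁻¹


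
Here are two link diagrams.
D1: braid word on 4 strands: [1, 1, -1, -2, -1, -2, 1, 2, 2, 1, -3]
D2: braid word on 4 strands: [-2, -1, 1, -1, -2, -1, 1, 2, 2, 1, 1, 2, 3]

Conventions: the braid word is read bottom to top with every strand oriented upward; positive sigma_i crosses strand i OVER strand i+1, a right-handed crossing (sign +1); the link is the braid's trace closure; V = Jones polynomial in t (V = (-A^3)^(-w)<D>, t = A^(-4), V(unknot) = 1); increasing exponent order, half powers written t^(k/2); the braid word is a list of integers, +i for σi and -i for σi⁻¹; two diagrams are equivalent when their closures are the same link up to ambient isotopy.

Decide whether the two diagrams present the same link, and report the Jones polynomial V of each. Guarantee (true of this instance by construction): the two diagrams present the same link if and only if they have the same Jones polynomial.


same link: yes
V(D1) = 1  [11 crossings, <D> = -A^3, w = +1]
V(D2) = 1  [13 crossings, <D> = -A^9, w = +3]
insight: from 11 to 13 crossings by R-moves: one link, two diagrams


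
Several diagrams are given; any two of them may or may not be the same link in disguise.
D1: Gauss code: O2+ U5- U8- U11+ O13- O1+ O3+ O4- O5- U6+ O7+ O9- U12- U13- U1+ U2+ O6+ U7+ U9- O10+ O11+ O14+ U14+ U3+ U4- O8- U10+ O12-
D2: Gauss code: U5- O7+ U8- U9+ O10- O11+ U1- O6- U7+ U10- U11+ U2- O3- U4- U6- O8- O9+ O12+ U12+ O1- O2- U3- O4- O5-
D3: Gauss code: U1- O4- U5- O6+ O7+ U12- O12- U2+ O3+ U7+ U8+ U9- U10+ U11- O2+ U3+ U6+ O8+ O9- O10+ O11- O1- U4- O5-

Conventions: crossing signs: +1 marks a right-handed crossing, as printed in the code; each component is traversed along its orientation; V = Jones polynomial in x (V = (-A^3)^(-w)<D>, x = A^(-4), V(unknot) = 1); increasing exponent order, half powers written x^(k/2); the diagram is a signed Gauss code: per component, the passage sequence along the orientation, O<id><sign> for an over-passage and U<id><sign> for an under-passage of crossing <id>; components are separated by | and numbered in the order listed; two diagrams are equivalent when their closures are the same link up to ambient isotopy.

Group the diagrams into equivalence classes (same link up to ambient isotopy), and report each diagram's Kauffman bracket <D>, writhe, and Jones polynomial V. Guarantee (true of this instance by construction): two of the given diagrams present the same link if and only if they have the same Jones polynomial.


classes: {D1} | {D2} | {D3}
V(D1) = 1  [14 crossings, <D> = A^6, w = +2]
V(D2) = -x^-6 + x^-5 - x^-4 + 2x^-3 - x^-2 + x^-1  (w -4, c 12, <D> = A^-8 - A^-4 + 2 - A^4 + A^8 - A^12)
V(D3) = -x^-3 + x^-2 - x^-1 + 3 - x + x^2 - x^3  [12 crossings, <D> = -A^-12 + A^-8 - A^-4 + 3 - A^4 + A^8 - A^12, w = 0]
note: 3 values of V(x) split the 3 diagrams


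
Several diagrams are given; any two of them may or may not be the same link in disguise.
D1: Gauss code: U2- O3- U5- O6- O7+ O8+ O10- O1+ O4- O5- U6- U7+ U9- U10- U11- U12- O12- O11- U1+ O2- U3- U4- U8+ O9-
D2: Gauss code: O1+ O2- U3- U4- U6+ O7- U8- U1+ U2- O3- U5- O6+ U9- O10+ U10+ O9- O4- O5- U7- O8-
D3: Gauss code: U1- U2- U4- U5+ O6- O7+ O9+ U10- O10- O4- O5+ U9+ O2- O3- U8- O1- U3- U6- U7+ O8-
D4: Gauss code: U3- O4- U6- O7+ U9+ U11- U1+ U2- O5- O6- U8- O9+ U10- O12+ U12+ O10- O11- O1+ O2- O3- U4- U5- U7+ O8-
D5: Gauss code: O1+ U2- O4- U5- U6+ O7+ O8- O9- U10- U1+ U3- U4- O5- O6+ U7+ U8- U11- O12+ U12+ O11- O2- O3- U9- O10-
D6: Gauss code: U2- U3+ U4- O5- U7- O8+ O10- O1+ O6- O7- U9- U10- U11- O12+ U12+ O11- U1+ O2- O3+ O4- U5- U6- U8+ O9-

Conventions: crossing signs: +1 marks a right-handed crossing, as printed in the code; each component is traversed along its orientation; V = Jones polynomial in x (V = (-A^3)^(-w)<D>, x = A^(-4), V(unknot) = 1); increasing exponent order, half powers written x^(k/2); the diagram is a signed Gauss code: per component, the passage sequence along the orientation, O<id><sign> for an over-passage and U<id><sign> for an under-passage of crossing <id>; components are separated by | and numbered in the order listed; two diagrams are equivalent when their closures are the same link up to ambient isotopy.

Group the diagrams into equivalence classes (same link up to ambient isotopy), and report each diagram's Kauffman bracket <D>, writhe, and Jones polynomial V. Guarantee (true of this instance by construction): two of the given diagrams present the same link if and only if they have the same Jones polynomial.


classes: {D1, D2, D3, D4, D5, D6}
V(D1) = -x^-4 + x^-3 + x^-1  [12 crossings, <D> = A^-14 + A^-6 - A^-2, w = -6]
V(D2) = -x^-4 + x^-3 + x^-1  (w -4, c 10, <D> = A^-8 + 1 - A^4)
V(D3) = -x^-4 + x^-3 + x^-1  (w -4, c 10, <D> = A^-8 + 1 - A^4)
V(D4) = -x^-4 + x^-3 + x^-1  [12 crossings, <D> = A^-8 + 1 - A^4, w = -4]
V(D5) = -x^-4 + x^-3 + x^-1  [12 crossings, <D> = A^-8 + 1 - A^4, w = -4]
V(D6) = -x^-4 + x^-3 + x^-1  [12 crossings, <D> = A^-8 + 1 - A^4, w = -4]
note: one V(x) for all 6 diagrams — one class (guaranteed)


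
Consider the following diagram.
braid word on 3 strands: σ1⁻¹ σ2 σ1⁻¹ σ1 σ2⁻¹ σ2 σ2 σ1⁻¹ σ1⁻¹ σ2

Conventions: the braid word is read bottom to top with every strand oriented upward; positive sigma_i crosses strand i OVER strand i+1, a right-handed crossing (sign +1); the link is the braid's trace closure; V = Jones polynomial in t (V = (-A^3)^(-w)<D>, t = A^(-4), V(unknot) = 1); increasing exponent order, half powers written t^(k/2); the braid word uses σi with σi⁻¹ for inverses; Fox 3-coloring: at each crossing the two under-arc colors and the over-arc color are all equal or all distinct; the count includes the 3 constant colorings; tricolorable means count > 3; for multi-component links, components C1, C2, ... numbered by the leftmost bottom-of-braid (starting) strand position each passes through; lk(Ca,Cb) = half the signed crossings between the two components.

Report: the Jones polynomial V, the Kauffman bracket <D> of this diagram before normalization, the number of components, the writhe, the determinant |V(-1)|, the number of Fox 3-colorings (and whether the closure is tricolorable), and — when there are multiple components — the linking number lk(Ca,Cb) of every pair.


Jones polynomial: V(t) = -t^-3 + 2t^-2 - 2t^-1 + 3 - 2t + 2t^2 - t^3
<D> = -A^-12 + 2A^-8 - 2A^-4 + 3 - 2A^4 + 2A^8 - A^12; writhe 0
components 1, writhe 0 (10 crossings)
3-colorings: 3 of 3^10, det 13 — not tricolorable
note: palindromic: swapping t for 1/t fixes V


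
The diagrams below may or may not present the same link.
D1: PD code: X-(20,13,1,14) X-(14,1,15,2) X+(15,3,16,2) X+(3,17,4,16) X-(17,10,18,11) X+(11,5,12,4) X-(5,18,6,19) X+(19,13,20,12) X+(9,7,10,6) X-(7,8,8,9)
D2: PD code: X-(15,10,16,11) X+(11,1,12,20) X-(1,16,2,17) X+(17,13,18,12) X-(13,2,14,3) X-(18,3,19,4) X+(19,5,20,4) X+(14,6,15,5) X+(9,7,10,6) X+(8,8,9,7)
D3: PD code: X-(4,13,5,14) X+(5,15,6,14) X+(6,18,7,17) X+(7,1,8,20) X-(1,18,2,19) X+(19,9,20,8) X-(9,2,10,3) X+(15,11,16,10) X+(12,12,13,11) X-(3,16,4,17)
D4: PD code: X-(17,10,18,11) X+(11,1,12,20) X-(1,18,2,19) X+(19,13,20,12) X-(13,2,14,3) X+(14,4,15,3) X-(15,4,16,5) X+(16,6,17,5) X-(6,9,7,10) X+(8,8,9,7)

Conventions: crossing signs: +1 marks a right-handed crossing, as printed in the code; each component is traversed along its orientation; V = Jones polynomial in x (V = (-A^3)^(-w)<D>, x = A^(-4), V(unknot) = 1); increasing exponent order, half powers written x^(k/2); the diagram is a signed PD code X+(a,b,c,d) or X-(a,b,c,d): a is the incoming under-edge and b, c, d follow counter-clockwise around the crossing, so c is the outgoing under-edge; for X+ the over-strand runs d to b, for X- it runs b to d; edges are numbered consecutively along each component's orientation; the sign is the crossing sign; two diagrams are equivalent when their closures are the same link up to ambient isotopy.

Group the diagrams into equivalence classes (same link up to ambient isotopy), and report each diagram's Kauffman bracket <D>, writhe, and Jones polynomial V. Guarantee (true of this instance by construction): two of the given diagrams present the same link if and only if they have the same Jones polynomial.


classes: {D1, D2, D3, D4}
V(D1) = x^-2 - x^-1 + 1 - x + x^2  [10 crossings, <D> = A^-8 - A^-4 + 1 - A^4 + A^8, w = 0]
V(D2) = x^-2 - x^-1 + 1 - x + x^2  (w +2, c 10, <D> = A^-2 - A^2 + A^6 - A^10 + A^14)
V(D3) = x^-2 - x^-1 + 1 - x + x^2  [10 crossings, <D> = A^-2 - A^2 + A^6 - A^10 + A^14, w = +2]
V(D4) = x^-2 - x^-1 + 1 - x + x^2  (w 0, c 10, <D> = A^-8 - A^-4 + 1 - A^4 + A^8)
note: all 4 diagrams share one V(x), hence one class


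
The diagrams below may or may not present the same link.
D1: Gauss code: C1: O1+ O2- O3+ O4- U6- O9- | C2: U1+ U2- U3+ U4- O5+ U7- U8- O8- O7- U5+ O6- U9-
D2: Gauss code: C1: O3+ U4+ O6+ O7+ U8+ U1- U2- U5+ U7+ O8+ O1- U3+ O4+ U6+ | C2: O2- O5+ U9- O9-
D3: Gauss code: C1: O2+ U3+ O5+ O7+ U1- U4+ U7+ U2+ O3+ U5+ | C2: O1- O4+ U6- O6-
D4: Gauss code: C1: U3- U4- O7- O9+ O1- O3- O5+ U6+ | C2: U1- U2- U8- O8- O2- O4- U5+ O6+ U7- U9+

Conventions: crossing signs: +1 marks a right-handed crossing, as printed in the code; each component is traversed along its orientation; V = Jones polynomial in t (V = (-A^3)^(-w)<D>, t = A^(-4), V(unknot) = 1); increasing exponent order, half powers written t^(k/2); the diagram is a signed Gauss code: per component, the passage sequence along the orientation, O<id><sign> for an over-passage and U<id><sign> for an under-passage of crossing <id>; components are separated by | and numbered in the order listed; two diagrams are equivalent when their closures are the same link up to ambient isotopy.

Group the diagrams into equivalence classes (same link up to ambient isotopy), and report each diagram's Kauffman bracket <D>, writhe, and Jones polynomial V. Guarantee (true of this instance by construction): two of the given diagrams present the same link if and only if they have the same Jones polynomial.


classes: {D1} | {D2, D3} | {D4}
V(D1) = -t^(-5/2) - t^(-1/2)  [9 crossings, <D> = A^-7 + A, w = -3]
V(D2) = -t^(1/2) - t^(3/2) - t^(5/2) + t^(9/2)  (w +3, c 9, <D> = -A^-9 + A^-1 + A^3 + A^7)
V(D3) = -t^(1/2) - t^(3/2) - t^(5/2) + t^(9/2)  (w +3, c 7, <D> = -A^-9 + A^-1 + A^3 + A^7)
D4 (bracket A^-11 + A^-7; 9 crossings at w = -3): V = -t^(-1/2) - t^(1/2)
insight: 3 values of V(t) split the 4 diagrams


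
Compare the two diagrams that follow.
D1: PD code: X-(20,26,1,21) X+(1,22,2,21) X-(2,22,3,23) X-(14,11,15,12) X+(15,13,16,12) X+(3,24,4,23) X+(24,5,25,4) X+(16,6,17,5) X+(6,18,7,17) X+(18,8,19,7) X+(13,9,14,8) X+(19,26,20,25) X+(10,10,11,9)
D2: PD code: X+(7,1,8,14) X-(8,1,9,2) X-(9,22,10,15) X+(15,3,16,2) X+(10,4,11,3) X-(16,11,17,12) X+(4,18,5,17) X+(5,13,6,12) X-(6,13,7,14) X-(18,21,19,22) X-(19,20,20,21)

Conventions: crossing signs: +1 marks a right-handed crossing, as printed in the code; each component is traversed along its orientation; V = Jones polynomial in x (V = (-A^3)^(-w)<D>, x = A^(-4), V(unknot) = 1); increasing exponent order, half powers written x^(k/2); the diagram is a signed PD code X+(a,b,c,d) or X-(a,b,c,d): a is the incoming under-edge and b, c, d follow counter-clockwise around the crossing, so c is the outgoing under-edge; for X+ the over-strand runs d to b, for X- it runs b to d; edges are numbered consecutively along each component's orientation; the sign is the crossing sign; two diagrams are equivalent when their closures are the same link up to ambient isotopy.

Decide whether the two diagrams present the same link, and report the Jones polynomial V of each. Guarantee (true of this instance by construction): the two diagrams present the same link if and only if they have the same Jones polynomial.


equivalent: no
D1 (bracket -A^-5 + A^-1 - A^3 + 2A^7 + A^15; 13 crossings at w = +7): V = -x^(3/2) - 2x^(7/2) + x^(9/2) - x^(11/2) + x^(13/2)
V(D2) = -x^(-1/2) - x^(1/2)  (w -1, c 11, <D> = A^-5 + A^-1)
key observation: V(x) takes 2 values over 2 diagrams, fixing the grouping


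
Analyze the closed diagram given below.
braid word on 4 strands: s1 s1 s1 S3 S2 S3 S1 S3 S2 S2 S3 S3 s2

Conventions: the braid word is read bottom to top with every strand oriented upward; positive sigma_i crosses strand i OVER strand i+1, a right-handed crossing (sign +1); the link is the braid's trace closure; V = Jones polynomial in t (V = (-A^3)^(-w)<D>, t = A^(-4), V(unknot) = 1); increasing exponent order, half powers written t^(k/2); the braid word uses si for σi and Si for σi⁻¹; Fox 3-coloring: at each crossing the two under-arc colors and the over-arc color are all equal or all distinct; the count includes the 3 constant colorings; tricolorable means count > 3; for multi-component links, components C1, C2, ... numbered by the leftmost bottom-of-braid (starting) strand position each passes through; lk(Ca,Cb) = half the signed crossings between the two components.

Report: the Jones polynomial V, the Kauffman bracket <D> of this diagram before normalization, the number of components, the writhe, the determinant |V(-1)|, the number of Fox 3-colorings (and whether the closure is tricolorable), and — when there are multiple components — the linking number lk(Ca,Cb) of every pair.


V(t) = -t^-8 + 3t^-7 - 5t^-6 + 6t^-5 - 7t^-4 + 7t^-3 - 5t^-2 + 4t^-1 - 1
bracket: A^-15 - 4A^-11 + 5A^-7 - 7A^-3 + 7A - 6A^5 + 5A^9 - 3A^13 + A^17, w = -5
1 component, writhe -5, over 13 crossings
det 39, colorings 9 of 3^13 — tricolorable
observation: |V(-1)| = 39: so tricolorable, since 3 divides 39


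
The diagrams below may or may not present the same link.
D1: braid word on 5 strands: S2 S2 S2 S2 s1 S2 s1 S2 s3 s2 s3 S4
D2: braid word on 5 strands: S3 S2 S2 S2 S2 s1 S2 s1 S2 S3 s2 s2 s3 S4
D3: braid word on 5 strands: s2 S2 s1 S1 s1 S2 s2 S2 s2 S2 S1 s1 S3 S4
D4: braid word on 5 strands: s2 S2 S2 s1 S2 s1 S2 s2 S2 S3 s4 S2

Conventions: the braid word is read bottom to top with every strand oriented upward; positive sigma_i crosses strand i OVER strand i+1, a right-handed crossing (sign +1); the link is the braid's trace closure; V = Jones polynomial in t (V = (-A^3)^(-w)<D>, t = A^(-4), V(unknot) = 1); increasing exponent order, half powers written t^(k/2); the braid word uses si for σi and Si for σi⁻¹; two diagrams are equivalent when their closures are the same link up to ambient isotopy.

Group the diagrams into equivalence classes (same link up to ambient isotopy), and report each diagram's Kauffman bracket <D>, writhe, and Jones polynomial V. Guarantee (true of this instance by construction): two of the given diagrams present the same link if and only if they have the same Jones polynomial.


equivalence classes: {D1, D2, D4} | {D3}
D1 (bracket A^-10 - A^-6 + 2A^-2 - 2A^2 + 2A^6 - 2A^10 + A^14; 12 crossings at w = -2): V = t^-5 - 2t^-4 + 2t^-3 - 2t^-2 + 2t^-1 - 1 + t
D2 (bracket A^-16 - A^-12 + 2A^-8 - 2A^-4 + 2 - 2A^4 + A^8; 14 crossings at w = -4): V = t^-5 - 2t^-4 + 2t^-3 - 2t^-2 + 2t^-1 - 1 + t
D3 (bracket A^-6; 14 crossings at w = -2): V = 1
D4 (bracket A^-10 - A^-6 + 2A^-2 - 2A^2 + 2A^6 - 2A^10 + A^14; 12 crossings at w = -2): V = t^-5 - 2t^-4 + 2t^-3 - 2t^-2 + 2t^-1 - 1 + t
observation: comparing 4 Jones polynomials yields 2 groups


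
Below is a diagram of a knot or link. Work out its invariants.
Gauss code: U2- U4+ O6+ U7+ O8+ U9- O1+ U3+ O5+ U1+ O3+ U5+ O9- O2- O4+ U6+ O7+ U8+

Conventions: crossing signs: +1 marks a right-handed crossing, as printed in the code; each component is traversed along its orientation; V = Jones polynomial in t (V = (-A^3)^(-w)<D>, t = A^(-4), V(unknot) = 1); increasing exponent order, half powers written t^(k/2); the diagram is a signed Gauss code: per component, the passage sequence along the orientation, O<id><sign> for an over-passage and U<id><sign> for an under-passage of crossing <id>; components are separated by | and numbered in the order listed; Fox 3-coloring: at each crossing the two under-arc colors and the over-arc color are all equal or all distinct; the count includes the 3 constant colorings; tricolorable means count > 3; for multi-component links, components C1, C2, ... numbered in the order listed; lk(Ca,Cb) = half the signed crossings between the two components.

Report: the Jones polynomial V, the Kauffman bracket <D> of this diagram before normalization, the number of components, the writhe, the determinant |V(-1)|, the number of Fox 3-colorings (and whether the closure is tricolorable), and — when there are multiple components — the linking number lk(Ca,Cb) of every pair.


V = t^2 + 2t^4 - 2t^5 + t^6 - 2t^7 + t^8
<D> = -A^-17 + 2A^-13 - A^-9 + 2A^-5 - 2A^-1 - A^7 (w = +5)
1 component over 9 crossings, w = +5
27 Fox colorings among 3^9, |V(-1)| = 9: tricolorable
why: w = +5 (over 9 crossings) is diagram-only; (-A^3)^(-5) removes it from V


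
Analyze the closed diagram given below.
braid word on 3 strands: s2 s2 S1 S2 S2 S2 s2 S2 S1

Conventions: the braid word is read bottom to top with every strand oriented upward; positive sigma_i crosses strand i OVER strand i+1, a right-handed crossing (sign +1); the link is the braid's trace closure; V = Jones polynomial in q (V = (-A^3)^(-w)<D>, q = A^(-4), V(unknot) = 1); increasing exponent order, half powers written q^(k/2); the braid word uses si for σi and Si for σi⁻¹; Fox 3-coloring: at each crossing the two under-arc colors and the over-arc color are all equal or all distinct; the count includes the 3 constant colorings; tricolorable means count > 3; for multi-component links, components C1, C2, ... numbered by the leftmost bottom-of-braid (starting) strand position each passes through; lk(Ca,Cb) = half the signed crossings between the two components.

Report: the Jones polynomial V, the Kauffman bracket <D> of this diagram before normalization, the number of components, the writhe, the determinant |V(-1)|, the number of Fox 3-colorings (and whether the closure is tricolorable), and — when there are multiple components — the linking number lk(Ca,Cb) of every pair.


V(q) = q^(-11/2) - q^(-9/2) + q^(-7/2) - 2q^(-5/2) + q^(-3/2) - 2q^(-1/2)
bracket: 2A^-7 - A^-3 + 2A - A^5 + A^9 - A^13, w = -3
2 components, writhe -3, over 9 crossings
lk(C1,C2) = 0
det 8, colorings 3 of 3^9 — not tricolorable
observation: |V(-1)| = 8: so not tricolorable, since 3 does not divide 8


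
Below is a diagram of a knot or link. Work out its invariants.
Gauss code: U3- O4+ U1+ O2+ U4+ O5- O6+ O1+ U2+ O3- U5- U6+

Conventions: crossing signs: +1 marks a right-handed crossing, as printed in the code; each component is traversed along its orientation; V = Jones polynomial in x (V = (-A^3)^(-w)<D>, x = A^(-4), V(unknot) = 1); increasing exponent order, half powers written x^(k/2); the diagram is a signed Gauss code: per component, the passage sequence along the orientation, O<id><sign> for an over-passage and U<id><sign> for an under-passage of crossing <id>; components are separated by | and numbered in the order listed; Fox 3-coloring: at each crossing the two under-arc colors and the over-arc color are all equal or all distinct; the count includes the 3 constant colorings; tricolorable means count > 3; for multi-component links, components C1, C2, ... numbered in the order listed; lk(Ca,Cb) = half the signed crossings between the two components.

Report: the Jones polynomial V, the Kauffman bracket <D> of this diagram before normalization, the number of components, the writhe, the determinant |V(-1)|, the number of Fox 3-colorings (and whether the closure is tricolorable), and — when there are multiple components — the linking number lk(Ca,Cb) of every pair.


Jones polynomial: V(x) = x + x^3 - x^4
<D> = -A^-10 + A^-6 + A^2; writhe +2
components 1, writhe +2 (6 crossings)
3-colorings: 9 of 3^6, det 3 — tricolorable
note: V spans 3 powers of x: at least 3 crossings in any diagram


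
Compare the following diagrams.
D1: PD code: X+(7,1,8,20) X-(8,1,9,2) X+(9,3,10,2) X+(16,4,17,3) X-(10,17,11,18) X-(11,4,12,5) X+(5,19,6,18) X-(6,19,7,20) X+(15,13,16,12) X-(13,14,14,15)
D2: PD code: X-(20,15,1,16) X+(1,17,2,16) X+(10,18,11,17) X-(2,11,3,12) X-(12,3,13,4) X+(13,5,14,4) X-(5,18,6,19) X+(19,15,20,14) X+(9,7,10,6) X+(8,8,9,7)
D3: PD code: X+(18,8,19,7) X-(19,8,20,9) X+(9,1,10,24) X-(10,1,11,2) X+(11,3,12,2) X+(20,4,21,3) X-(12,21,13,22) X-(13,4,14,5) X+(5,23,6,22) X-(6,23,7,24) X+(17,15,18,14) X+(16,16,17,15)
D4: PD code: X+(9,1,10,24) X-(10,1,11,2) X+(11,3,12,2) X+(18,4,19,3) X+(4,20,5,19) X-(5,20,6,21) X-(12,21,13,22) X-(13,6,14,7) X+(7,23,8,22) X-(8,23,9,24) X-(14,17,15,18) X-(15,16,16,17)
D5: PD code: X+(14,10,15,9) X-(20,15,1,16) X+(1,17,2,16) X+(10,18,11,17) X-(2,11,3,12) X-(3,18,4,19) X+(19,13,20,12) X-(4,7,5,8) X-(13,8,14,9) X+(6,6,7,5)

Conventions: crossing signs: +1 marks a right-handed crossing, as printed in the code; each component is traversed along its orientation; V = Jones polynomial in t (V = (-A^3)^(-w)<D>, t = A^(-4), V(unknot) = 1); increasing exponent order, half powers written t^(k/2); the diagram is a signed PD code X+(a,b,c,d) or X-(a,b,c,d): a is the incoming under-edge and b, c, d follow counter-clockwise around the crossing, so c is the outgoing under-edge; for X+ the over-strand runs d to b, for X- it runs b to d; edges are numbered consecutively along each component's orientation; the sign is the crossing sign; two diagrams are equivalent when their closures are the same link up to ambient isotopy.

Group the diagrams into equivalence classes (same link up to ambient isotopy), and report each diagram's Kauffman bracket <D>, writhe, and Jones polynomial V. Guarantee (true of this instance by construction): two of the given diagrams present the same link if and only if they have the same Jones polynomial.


equivalence classes: {D1, D2, D3, D4, D5}
D1 (bracket 1; 10 crossings at w = 0): V = 1
V(D2) = 1  (w +2, c 10, <D> = A^6)
D3 (bracket A^6; 12 crossings at w = +2): V = 1
V(D4) = 1  [12 crossings, <D> = A^-6, w = -2]
D5 (bracket 1; 10 crossings at w = 0): V = 1
key observation: one V(t) for all 5 diagrams — one class (guaranteed)


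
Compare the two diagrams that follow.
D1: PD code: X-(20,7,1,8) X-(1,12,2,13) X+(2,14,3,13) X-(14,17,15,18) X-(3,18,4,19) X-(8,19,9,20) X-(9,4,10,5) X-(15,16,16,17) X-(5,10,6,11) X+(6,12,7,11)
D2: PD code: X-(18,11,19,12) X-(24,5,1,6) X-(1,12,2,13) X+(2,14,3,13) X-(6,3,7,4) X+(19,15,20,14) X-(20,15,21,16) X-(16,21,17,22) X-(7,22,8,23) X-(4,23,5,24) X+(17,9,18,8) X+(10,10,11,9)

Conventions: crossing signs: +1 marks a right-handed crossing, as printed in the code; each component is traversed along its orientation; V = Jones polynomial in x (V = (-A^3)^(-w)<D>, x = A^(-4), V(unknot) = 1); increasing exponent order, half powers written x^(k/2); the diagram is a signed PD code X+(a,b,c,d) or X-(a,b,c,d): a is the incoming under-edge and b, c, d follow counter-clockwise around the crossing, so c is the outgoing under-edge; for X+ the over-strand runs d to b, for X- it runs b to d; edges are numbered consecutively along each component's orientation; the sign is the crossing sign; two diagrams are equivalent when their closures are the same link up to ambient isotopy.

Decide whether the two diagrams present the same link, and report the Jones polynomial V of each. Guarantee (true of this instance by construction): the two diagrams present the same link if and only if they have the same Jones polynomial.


equivalent: yes
D1 (bracket A^-14 + A^-6 - A^-2; 10 crossings at w = -6): V = -x^-4 + x^-3 + x^-1
V(D2) = -x^-4 + x^-3 + x^-1  [12 crossings, <D> = A^-8 + 1 - A^4, w = -4]
observation: from 10 to 12 crossings by R-moves: one link, two diagrams


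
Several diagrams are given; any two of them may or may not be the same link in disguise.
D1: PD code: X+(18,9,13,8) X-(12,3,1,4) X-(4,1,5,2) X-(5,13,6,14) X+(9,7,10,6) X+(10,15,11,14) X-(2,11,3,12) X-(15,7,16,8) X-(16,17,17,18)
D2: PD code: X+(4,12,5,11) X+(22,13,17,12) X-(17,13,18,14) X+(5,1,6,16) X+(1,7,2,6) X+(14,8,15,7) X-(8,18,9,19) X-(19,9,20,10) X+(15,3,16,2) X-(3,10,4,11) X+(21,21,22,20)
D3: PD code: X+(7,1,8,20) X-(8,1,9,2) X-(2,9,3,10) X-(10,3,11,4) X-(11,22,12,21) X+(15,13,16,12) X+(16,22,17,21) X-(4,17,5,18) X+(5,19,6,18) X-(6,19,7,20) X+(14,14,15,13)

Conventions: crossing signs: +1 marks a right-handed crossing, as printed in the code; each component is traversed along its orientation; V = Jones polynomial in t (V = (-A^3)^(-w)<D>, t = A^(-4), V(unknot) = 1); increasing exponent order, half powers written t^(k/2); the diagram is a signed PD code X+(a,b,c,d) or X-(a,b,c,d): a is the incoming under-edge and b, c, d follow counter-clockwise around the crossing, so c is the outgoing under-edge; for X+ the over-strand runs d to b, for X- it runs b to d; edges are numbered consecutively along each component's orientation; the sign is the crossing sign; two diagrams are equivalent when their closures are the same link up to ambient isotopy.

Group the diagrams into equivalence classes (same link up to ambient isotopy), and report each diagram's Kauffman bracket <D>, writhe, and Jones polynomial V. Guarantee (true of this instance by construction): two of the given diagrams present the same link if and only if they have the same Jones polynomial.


equivalence classes: {D1, D3} | {D2}
D1 (bracket A^-7 + A^-3 + A - A^9; 9 crossings at w = -3): V = t^(-9/2) - t^(-5/2) - t^(-3/2) - t^(-1/2)
V(D2) = -t^(-3/2) - 2t^(1/2) + t^(3/2) - t^(5/2) + t^(7/2)  (w +3, c 11, <D> = -A^-5 + A^-1 - A^3 + 2A^7 + A^15)
V(D3) = t^(-9/2) - t^(-5/2) - t^(-3/2) - t^(-1/2)  [11 crossings, <D> = A^-1 + A^3 + A^7 - A^15, w = -1]
key observation: 2 values of V(t) split the 3 diagrams


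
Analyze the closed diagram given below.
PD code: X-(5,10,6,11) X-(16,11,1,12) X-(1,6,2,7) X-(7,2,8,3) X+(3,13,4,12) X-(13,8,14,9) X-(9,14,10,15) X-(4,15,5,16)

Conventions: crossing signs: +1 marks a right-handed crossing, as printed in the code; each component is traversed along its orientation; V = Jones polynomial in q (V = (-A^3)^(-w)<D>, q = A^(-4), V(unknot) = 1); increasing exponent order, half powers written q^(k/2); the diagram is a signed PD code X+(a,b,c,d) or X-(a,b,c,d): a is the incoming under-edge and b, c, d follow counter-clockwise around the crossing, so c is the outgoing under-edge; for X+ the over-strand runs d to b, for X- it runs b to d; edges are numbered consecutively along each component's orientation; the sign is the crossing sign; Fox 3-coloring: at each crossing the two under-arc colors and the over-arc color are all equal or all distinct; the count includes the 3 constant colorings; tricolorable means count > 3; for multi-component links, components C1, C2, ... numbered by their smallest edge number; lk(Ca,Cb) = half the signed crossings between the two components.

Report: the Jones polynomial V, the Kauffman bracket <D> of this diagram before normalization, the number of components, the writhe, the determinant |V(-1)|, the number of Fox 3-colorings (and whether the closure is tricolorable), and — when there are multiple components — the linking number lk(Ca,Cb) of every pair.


V = q^-8 - 2q^-7 + q^-6 - 2q^-5 + 2q^-4 + q^-2
<D> = A^-10 + 2A^-2 - 2A^2 + A^6 - 2A^10 + A^14 (w = -6)
1 component over 8 crossings, w = -6
27 Fox colorings among 3^8, |V(-1)| = 9: tricolorable
why: w = -6 shifts under R1 moves; the (-A^3)^(6) factor cancels that in V


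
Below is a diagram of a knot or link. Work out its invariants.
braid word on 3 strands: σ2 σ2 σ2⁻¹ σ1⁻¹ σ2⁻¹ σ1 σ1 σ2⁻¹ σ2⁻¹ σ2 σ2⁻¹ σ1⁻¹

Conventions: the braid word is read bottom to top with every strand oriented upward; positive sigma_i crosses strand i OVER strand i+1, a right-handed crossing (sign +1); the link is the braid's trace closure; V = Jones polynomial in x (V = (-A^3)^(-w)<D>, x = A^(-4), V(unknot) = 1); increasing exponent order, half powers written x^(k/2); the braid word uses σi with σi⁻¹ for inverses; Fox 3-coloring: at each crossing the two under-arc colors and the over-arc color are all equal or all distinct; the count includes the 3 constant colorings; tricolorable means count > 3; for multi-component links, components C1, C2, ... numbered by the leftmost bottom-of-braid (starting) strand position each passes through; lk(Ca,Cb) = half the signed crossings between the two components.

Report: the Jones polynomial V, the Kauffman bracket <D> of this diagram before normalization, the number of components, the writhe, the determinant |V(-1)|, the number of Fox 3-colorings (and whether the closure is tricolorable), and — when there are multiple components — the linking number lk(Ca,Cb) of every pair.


V(x) = -x^-5 + x^-4 - x^-3 + 2x^-2 - x^-1 + 2 - x
bracket: -A^-10 + 2A^-6 - A^-2 + 2A^2 - A^6 + A^10 - A^14, w = -2
1 component, writhe -2, over 12 crossings
det 9, colorings 9 of 3^12 — tricolorable
observation: det 9 = |V(-1)|; divisible by 3, so tricolorable


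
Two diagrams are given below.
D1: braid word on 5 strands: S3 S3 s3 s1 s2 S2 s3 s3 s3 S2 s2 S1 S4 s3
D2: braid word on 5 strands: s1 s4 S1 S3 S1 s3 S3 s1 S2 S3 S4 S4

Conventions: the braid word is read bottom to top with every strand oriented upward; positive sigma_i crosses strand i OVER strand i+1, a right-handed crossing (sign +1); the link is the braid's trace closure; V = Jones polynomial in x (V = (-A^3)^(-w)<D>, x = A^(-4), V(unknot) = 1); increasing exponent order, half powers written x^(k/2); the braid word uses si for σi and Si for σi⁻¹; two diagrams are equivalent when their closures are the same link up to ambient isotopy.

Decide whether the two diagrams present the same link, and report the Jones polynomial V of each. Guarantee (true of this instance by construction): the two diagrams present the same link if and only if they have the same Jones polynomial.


same link: no
V(D1) = 1 + 2x + 2x^2 + x^3 - x^4 - x^5  [14 crossings, <D> = -A^-14 - A^-10 + A^-6 + 2A^-2 + 2A^2 + A^6, w = +2]
D2 (bracket A^-12 + A^-8 + A^-4 + 1; 12 crossings at w = -4): V = x^-3 + x^-2 + x^-1 + 1
note: comparing 2 Jones polynomials yields 2 groups
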